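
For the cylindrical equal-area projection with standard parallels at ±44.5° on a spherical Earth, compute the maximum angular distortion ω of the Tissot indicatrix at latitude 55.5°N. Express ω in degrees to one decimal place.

Cylindrical equal-area (φ₀ = 44.5°): h = cos φ / cos 44.5° along meridians, k = cos 44.5° / cos φ along parallels; h·k = 1.
At 55.5°: h = 0.7941, k = 1.259; principal scales a = 1.259, b = 0.7941.
sin(ω/2) = (a − b)/(a + b) = 0.4651/2.053 = 0.2265, so ω = 2 arcsin(0.2265) ≈ 26.2°.

26.2°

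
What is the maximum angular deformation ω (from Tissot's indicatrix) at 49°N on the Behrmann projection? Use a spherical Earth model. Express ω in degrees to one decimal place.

The Behrmann projection is cylindrical equal-area with φ₀ = 30°. A cylindrical equal-area projection with standard parallel φ₀ has meridian scale h = cos φ / cos φ₀ and parallel scale k = cos φ₀ / cos φ (so areas are preserved, h·k = 1).
At 49°: h = 0.7576, k = 1.320; principal scales a = 1.320, b = 0.7576.
sin(ω/2) = (a − b)/(a + b) = 0.5625/2.078 = 0.2707, so ω = 2 arcsin(0.2707) ≈ 31.4°.

31.4°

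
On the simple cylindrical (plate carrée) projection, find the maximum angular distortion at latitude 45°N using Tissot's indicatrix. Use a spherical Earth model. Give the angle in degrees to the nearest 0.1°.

Plate carrée maps x = Rλ, y = Rφ. The meridian scale is h = 1 and the parallel scale is k = 1/cos φ = sec φ.
At 45°: h = 1.000, k = 1.414; principal scales a = 1.414, b = 1.000.
sin(ω/2) = (a − b)/(a + b) = 0.4142/2.414 = 0.1716, so ω = 2 arcsin(0.1716) ≈ 19.8°.

19.8°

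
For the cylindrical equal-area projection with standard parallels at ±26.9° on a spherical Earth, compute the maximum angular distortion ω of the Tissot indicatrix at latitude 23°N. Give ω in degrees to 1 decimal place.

3.6°

For cylindrical equal-area with standard parallel φ₀, h = cos φ / cos φ₀ and k = cos φ₀ / cos φ, so h·k = 1.
At 23°: h = 1.032, k = 0.9688; principal scales a = 1.032, b = 0.9688.
sin(ω/2) = (a − b)/(a + b) = 0.06338/2.001 = 0.03167, so ω = 2 arcsin(0.03167) ≈ 3.6°.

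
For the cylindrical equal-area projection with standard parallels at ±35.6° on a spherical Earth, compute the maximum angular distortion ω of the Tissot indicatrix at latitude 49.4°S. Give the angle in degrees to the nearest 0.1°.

25.3°

A cylindrical equal-area projection with standard parallel φ₀ has meridian scale h = cos φ / cos φ₀ and parallel scale k = cos φ₀ / cos φ (so areas are preserved, h·k = 1).
At 49.4°: h = 0.8004, k = 1.249; principal scales a = 1.249, b = 0.8004.
sin(ω/2) = (a − b)/(a + b) = 0.4491/2.050 = 0.2191, so ω = 2 arcsin(0.2191) ≈ 25.3°.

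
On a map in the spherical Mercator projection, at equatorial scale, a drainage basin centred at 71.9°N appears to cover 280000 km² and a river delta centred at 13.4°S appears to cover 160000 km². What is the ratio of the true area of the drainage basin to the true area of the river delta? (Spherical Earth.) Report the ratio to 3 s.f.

0.178

On Mercator the areal scale is sec²φ, so true area = apparent × cos²φ.
True area of drainage basin: 280000 × cos²(71.9°) = 280000 × 0.09652 = 27030 km².
True area of river delta: 160000 × cos²(13.4°) = 160000 × 0.9463 = 151400 km².
Ratio = 27030 / 151400 ≈ 0.178.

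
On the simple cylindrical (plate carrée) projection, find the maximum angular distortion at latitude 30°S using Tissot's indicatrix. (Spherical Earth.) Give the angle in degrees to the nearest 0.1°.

8.2°

For the equirectangular projection with φ₀ = 0 (plate carrée), h = 1 along meridians and k = sec φ along parallels.
At 30°: h = 1.000, k = 1.155; principal scales a = 1.155, b = 1.000.
sin(ω/2) = (a − b)/(a + b) = 0.1547/2.155 = 0.07180, so ω = 2 arcsin(0.07180) ≈ 8.2°.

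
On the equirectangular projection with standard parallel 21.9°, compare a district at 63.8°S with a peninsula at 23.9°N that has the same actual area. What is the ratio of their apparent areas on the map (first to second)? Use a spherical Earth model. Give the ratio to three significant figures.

2.07

The equidistant cylindrical projection with φ₀ = 21.9° has h = 1 (meridians true) and k = cos φ₀ / cos φ along parallels.
Areal scale at 63.8°: h·k = 1.000 × 2.102 = 2.102.
Areal scale at 23.9°: h·k = 1.000 × 1.015 = 1.015.
Ratio = 2.102/1.015 ≈ 2.07.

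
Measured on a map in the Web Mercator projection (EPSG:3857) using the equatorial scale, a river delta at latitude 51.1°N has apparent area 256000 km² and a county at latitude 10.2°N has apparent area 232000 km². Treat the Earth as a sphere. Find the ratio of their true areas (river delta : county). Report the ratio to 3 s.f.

0.449

Mercator's areal exaggeration is sec²φ; hence true area = (apparent area) · cos²φ.
True area of river delta: 256000 × cos²(51.1°) = 256000 × 0.3943 = 101000 km².
True area of county: 232000 × cos²(10.2°) = 232000 × 0.9686 = 224700 km².
Ratio = 101000 / 224700 ≈ 0.449.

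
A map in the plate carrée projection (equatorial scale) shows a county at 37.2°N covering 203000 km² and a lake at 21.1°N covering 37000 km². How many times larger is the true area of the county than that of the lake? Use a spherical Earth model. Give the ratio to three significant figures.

Plate carrée has h = 1 and k = sec φ, giving areal scale sec φ; true area = (apparent area) · cos φ.
True area of county: 203000 × cos(37.2°) = 203000 × 0.7965 = 161700 km².
True area of lake: 37000 × cos(21.1°) = 37000 × 0.9330 = 34520 km².
Ratio = 161700 / 34520 ≈ 4.68.

4.68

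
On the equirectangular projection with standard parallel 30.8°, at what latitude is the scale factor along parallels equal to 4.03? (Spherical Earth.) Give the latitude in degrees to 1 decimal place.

With standard parallel φ₀ = 30.8°, the equirectangular projection gives x = Rλ cos φ₀, y = Rφ, so h = 1 and k = cos 30.8° / cos φ.
k = cos φ₀ / cos φ = 4.03  ⇒  cos φ = cos 30.8° / 4.03 = 0.2131.
φ = arccos(0.2131) ≈ 77.7°.

77.7°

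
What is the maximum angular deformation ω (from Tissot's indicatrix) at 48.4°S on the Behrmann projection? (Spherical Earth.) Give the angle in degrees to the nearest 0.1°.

30.1°

Behrmann is a cylindrical equal-area projection with standard parallels at ±30°. For cylindrical equal-area with standard parallel φ₀, h = cos φ / cos φ₀ and k = cos φ₀ / cos φ, so h·k = 1.
At 48.4°: h = 0.7666, k = 1.304; principal scales a = 1.304, b = 0.7666.
sin(ω/2) = (a − b)/(a + b) = 0.5378/2.071 = 0.2597, so ω = 2 arcsin(0.2597) ≈ 30.1°.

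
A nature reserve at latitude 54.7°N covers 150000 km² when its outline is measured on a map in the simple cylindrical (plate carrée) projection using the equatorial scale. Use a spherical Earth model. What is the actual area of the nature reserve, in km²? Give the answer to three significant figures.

Plate carrée maps x = Rλ, y = Rφ. The meridian scale is h = 1 and the parallel scale is k = 1/cos φ = sec φ.
Areal scale = h·k = 1 × sec φ; at 54.7°, h = 1.000, k = 1.731, so h·k = 1.731.
True area = apparent / (areal scale) = 150000 / 1.731 ≈ 86700 km².

86700 km²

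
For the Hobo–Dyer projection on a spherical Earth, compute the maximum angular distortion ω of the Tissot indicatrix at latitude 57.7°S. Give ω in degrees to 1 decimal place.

The Hobo–Dyer projection is cylindrical equal-area with φ₀ = 37.5°. A cylindrical equal-area projection with standard parallel φ₀ has meridian scale h = cos φ / cos φ₀ and parallel scale k = cos φ₀ / cos φ (so areas are preserved, h·k = 1).
At 57.7°: h = 0.6735, k = 1.485; principal scales a = 1.485, b = 0.6735.
sin(ω/2) = (a − b)/(a + b) = 0.8112/2.158 = 0.3758, so ω = 2 arcsin(0.3758) ≈ 44.2°.

44.2°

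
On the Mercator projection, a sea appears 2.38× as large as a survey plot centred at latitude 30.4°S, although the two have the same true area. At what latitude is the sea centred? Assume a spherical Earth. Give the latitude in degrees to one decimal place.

56.0°

For equal true areas on Mercator, apparent areas scale as sec²φ, so the ratio is cos²φ₂ / cos²φ₁.
cos²φ₂ / cos²φ₁ = 2.38  ⇒  cos φ₁ = cos 30.4° / √2.38 = 0.8625/1.543 = 0.5591.
φ₁ = arccos(0.5591) ≈ 56.0°.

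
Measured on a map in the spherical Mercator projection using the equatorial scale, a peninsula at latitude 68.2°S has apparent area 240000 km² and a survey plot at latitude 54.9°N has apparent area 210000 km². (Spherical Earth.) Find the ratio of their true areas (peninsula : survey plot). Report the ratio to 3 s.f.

Since Mercator area scale is 1/cos²φ, the true area equals the apparent area multiplied by cos²φ.
True area of peninsula: 240000 × cos²(68.2°) = 240000 × 0.1379 = 33100 km².
True area of survey plot: 210000 × cos²(54.9°) = 210000 × 0.3306 = 69430 km².
Ratio = 33100 / 69430 ≈ 0.477.

0.477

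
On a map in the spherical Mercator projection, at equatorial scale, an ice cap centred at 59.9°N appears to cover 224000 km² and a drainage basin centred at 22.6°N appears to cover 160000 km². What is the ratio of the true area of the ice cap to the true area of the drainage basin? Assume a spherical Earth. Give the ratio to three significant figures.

0.413

Mercator's areal exaggeration is sec²φ; hence true area = (apparent area) · cos²φ.
True area of ice cap: 224000 × cos²(59.9°) = 224000 × 0.2515 = 56340 km².
True area of drainage basin: 160000 × cos²(22.6°) = 160000 × 0.8523 = 136400 km².
Ratio = 56340 / 136400 ≈ 0.413.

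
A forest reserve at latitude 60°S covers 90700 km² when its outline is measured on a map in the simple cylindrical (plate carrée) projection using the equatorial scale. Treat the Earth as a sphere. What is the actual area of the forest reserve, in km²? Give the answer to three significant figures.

In the plate carrée (x = Rλ, y = Rφ), meridians are true-scale (h = 1) and parallels are stretched by k = sec φ.
Areal scale = h·k = 1 × sec φ; at 60°, h = 1.000, k = 2.000, so h·k = 2.000.
True area = apparent / (areal scale) = 90700 / 2.000 ≈ 45400 km².

45400 km²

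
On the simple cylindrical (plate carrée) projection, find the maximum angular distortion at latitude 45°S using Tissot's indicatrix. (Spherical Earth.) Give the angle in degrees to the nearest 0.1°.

For the equirectangular projection with φ₀ = 0 (plate carrée), h = 1 along meridians and k = sec φ along parallels.
At 45°: h = 1.000, k = 1.414; principal scales a = 1.414, b = 1.000.
sin(ω/2) = (a − b)/(a + b) = 0.4142/2.414 = 0.1716, so ω = 2 arcsin(0.1716) ≈ 19.8°.

19.8°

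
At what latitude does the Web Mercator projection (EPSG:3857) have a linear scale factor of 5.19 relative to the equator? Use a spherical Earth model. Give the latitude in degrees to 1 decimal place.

Mercator scale is k = sec φ = 1/cos φ.
1/cos φ = 5.19  ⇒  cos φ = 0.1927  ⇒  φ = arccos(0.1927) ≈ 78.9°.

78.9°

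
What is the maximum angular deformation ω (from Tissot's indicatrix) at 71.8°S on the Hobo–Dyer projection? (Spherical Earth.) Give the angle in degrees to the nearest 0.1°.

The Hobo–Dyer projection is cylindrical equal-area with φ₀ = 37.5°. For cylindrical equal-area with standard parallel φ₀, h = cos φ / cos φ₀ and k = cos φ₀ / cos φ, so h·k = 1.
At 71.8°: h = 0.3937, k = 2.540; principal scales a = 2.540, b = 0.3937.
sin(ω/2) = (a − b)/(a + b) = 2.146/2.934 = 0.7316, so ω = 2 arcsin(0.7316) ≈ 94.0°.

94.0°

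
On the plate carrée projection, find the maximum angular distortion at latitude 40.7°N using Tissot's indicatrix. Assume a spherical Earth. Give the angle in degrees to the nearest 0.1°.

15.8°

For the equirectangular projection with φ₀ = 0 (plate carrée), h = 1 along meridians and k = sec φ along parallels.
At 40.7°: h = 1.000, k = 1.319; principal scales a = 1.319, b = 1.000.
sin(ω/2) = (a − b)/(a + b) = 0.3190/2.319 = 0.1376, so ω = 2 arcsin(0.1376) ≈ 15.8°.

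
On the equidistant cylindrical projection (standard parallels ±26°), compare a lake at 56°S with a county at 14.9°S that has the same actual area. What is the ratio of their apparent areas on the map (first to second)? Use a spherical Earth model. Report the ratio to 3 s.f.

1.73

The equidistant cylindrical projection with φ₀ = 26° has h = 1 (meridians true) and k = cos φ₀ / cos φ along parallels.
Areal scale at 56°: h·k = 1.000 × 1.607 = 1.607.
Areal scale at 14.9°: h·k = 1.000 × 0.9301 = 0.9301.
Ratio = 1.607/0.9301 ≈ 1.73.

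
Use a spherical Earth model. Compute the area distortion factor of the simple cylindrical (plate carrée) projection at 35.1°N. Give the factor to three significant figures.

1.22

Plate carrée maps x = Rλ, y = Rφ. The meridian scale is h = 1 and the parallel scale is k = 1/cos φ = sec φ.
Areal scale = h·k = 1 × sec φ; at 35.1°, h = 1.000, k = 1.222, so h·k = 1.222.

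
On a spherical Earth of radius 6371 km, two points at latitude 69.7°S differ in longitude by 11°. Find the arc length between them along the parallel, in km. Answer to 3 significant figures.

Arc length along a parallel = R cos φ · Δλ (with Δλ in radians).
= 6371 × cos 69.7° × (11° × π/180) = 6371 × 0.3469 × 0.1920 ≈ 424 km.

424 km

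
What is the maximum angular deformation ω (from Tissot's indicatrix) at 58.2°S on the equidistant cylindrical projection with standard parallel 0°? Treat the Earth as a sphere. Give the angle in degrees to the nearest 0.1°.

36.1°

In the plate carrée (x = Rλ, y = Rφ), meridians are true-scale (h = 1) and parallels are stretched by k = sec φ.
At 58.2°: h = 1.000, k = 1.898; principal scales a = 1.898, b = 1.000.
sin(ω/2) = (a − b)/(a + b) = 0.8977/2.898 = 0.3098, so ω = 2 arcsin(0.3098) ≈ 36.1°.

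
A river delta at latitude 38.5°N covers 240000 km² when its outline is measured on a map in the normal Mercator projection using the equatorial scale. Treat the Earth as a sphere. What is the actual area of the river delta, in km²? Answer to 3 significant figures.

Mercator is conformal, so the point scale is isotropic: h = k = sec φ = 1/cos φ.
Areal scale = k² = sec²φ = 1/cos²(38.5°) = 1/0.7826² = 1.633.
True area = apparent / (areal scale) = 240000 / 1.633 ≈ 147000 km².

147000 km²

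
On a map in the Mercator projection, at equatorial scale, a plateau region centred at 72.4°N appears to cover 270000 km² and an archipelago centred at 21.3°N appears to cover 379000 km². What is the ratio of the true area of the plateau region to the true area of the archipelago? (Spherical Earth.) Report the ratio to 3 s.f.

0.0750

Since Mercator area scale is 1/cos²φ, the true area equals the apparent area multiplied by cos²φ.
True area of plateau region: 270000 × cos²(72.4°) = 270000 × 0.09143 = 24690 km².
True area of archipelago: 379000 × cos²(21.3°) = 379000 × 0.8680 = 329000 km².
Ratio = 24690 / 329000 ≈ 0.0750.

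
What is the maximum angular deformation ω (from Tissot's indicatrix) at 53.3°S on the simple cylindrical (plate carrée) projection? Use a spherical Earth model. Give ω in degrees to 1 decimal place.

In the plate carrée (x = Rλ, y = Rφ), meridians are true-scale (h = 1) and parallels are stretched by k = sec φ.
At 53.3°: h = 1.000, k = 1.673; principal scales a = 1.673, b = 1.000.
sin(ω/2) = (a − b)/(a + b) = 0.6733/2.673 = 0.2519, so ω = 2 arcsin(0.2519) ≈ 29.2°.

29.2°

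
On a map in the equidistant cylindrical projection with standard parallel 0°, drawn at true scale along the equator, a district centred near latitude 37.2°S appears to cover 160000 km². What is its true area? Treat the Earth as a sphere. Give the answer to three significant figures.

127000 km²

In the plate carrée (x = Rλ, y = Rφ), meridians are true-scale (h = 1) and parallels are stretched by k = sec φ.
Areal scale = h·k = 1 × sec φ; at 37.2°, h = 1.000, k = 1.255, so h·k = 1.255.
True area = apparent / (areal scale) = 160000 / 1.255 ≈ 127000 km².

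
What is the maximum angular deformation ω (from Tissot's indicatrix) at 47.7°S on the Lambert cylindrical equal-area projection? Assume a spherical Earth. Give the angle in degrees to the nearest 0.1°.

44.2°

The Lambert cylindrical equal-area projection is the cylindrical equal-area projection with its standard parallel at the equator (φ₀ = 0). For cylindrical equal-area with standard parallel φ₀, h = cos φ / cos φ₀ and k = cos φ₀ / cos φ, so h·k = 1.
At 47.7°: h = 0.6730, k = 1.486; principal scales a = 1.486, b = 0.6730.
sin(ω/2) = (a − b)/(a + b) = 0.8128/2.159 = 0.3765, so ω = 2 arcsin(0.3765) ≈ 44.2°.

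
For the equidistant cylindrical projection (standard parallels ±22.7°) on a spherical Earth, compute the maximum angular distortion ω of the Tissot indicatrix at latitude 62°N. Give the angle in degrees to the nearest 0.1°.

In the equirectangular projection with standard parallel φ₀ = 22.7° (x = Rλ cos φ₀, y = Rφ), meridians are true-scale (h = 1) and the parallel scale is k = cos φ₀ / cos φ.
At 62°: h = 1.000, k = 1.965; principal scales a = 1.965, b = 1.000.
sin(ω/2) = (a − b)/(a + b) = 0.9651/2.965 = 0.3255, so ω = 2 arcsin(0.3255) ≈ 38.0°.

38.0°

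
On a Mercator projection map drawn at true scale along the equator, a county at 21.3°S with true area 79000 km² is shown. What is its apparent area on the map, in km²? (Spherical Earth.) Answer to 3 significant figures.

The Mercator projection is conformal; its linear scale factor is the same in every direction and equals sec φ = 1/cos φ.
Areal scale = k² = sec²φ = 1/cos²(21.3°) = 1/0.9317² = 1.152.
Apparent area = 79000 × 1.152 ≈ 91000 km².

91000 km²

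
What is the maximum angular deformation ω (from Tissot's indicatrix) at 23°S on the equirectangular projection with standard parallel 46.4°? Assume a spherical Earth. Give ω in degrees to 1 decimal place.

16.5°

With standard parallel φ₀ = 46.4°, the equirectangular projection gives x = Rλ cos φ₀, y = Rφ, so h = 1 and k = cos 46.4° / cos φ.
At 23°: h = 1.000, k = 0.7492; principal scales a = 1.000, b = 0.7492.
sin(ω/2) = (a − b)/(a + b) = 0.2508/1.749 = 0.1434, so ω = 2 arcsin(0.1434) ≈ 16.5°.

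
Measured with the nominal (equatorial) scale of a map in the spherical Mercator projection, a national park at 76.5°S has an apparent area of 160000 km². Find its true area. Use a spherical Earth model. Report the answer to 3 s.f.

Mercator is conformal, so the point scale is isotropic: h = k = sec φ = 1/cos φ.
Areal scale = k² = sec²φ = 1/cos²(76.5°) = 1/0.2334² = 18.35.
True area = apparent / (areal scale) = 160000 / 18.35 ≈ 8720 km².

8720 km²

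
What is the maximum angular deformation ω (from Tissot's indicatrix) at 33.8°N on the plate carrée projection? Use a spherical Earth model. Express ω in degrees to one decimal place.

10.6°

Plate carrée maps x = Rλ, y = Rφ. The meridian scale is h = 1 and the parallel scale is k = 1/cos φ = sec φ.
At 33.8°: h = 1.000, k = 1.203; principal scales a = 1.203, b = 1.000.
sin(ω/2) = (a − b)/(a + b) = 0.2034/2.203 = 0.09231, so ω = 2 arcsin(0.09231) ≈ 10.6°.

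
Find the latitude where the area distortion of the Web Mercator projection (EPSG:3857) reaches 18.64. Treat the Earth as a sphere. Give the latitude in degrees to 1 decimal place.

76.6°

Mercator areal scale is sec²φ.
sec²φ = 18.64  ⇒  cos²φ = 0.05365  ⇒  cos φ = 0.2316.
φ = arccos(0.2316) ≈ 76.6°.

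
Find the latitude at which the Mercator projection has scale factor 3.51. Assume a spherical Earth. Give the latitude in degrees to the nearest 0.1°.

73.4°

Mercator scale is k = sec φ = 1/cos φ.
1/cos φ = 3.51  ⇒  cos φ = 0.2849  ⇒  φ = arccos(0.2849) ≈ 73.4°.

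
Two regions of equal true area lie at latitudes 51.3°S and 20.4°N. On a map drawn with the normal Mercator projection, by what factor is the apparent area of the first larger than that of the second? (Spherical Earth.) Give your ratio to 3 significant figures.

2.25

On Mercator, area is exaggerated by sec²φ = 1/cos²φ.
At 51.3°: sec²(51.3°) = 1/0.6252² = 2.558.
At 20.4°: sec²(20.4°) = 1/0.9373² = 1.138.
Ratio = 2.558/1.138 = cos²(20.4°)/cos²(51.3°) ≈ 2.25.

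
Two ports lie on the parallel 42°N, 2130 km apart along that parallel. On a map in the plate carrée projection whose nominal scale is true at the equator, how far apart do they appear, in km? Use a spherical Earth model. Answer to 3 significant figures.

2870 km

Plate carrée maps x = Rλ, y = Rφ. The meridian scale is h = 1 and the parallel scale is k = 1/cos φ = sec φ.
Along the parallel, k = sec 42° = 1/0.7431 = 1.346.
Map distance = 2130 × 1.346 ≈ 2870 km.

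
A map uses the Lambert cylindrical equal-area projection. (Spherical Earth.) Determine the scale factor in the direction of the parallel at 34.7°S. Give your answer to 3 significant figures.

The Lambert cylindrical equal-area projection is the cylindrical equal-area projection with its standard parallel at the equator (φ₀ = 0). Cylindrical equal-area (φ₀ = 0°): h = cos φ / cos 0° along meridians, k = cos 0° / cos φ along parallels; h·k = 1.
k = cos 0° / cos 34.7° = 1.000/0.8221 = 1.216.

1.22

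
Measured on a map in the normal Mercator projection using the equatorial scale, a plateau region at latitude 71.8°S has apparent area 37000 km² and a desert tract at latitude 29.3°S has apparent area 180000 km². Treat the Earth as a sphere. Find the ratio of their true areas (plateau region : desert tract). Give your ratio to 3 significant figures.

Mercator's areal exaggeration is sec²φ; hence true area = (apparent area) · cos²φ.
True area of plateau region: 37000 × cos²(71.8°) = 37000 × 0.09755 = 3609 km².
True area of desert tract: 180000 × cos²(29.3°) = 180000 × 0.7605 = 136900 km².
Ratio = 3609 / 136900 ≈ 0.0264.

0.0264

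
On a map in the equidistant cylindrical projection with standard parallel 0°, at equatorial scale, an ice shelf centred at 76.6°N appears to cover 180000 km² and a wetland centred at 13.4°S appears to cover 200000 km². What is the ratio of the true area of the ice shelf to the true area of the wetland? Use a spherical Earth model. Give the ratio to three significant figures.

On the plate carrée, areal scale = h·k = 1 × sec φ, so true area = apparent × cos φ.
True area of ice shelf: 180000 × cos(76.6°) = 180000 × 0.2317 = 41710 km².
True area of wetland: 200000 × cos(13.4°) = 200000 × 0.9728 = 194600 km².
Ratio = 41710 / 194600 ≈ 0.214.

0.214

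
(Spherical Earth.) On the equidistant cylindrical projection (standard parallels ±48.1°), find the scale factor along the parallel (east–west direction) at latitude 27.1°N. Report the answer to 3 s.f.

With standard parallel φ₀ = 48.1°, the equirectangular projection gives x = Rλ cos φ₀, y = Rφ, so h = 1 and k = cos 48.1° / cos φ.
k = cos 48.1° / cos 27.1° = 0.6678/0.8902 = 0.7502.

0.750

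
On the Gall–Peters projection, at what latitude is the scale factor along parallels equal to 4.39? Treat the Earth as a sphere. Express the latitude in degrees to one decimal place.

The Gall–Peters projection is cylindrical equal-area with φ₀ = 45°. A cylindrical equal-area projection with standard parallel φ₀ has meridian scale h = cos φ / cos φ₀ and parallel scale k = cos φ₀ / cos φ (so areas are preserved, h·k = 1).
k = cos φ₀ / cos φ = 4.39  ⇒  cos φ = cos 45° / 4.39 = 0.1611.
φ = arccos(0.1611) ≈ 80.7°.

80.7°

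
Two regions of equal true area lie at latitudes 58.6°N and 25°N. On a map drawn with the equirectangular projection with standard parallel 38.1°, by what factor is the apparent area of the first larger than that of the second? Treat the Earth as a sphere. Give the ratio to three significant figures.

The equidistant cylindrical projection with φ₀ = 38.1° has h = 1 (meridians true) and k = cos φ₀ / cos φ along parallels.
Areal scale at 58.6°: h·k = 1.000 × 1.510 = 1.510.
Areal scale at 25°: h·k = 1.000 × 0.8683 = 0.8683.
Ratio = 1.510/0.8683 ≈ 1.74.

1.74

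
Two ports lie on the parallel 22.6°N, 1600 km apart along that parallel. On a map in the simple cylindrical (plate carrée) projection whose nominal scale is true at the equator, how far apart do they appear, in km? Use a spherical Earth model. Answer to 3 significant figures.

For the equirectangular projection with φ₀ = 0 (plate carrée), h = 1 along meridians and k = sec φ along parallels.
Along the parallel, k = sec 22.6° = 1/0.9232 = 1.083.
Map distance = 1600 × 1.083 ≈ 1730 km.

1730 km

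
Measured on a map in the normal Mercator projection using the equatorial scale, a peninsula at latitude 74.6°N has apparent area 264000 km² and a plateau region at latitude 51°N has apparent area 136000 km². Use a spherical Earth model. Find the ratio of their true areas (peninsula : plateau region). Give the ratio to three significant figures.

Mercator's areal exaggeration is sec²φ; hence true area = (apparent area) · cos²φ.
True area of peninsula: 264000 × cos²(74.6°) = 264000 × 0.07052 = 18620 km².
True area of plateau region: 136000 × cos²(51°) = 136000 × 0.3960 = 53860 km².
Ratio = 18620 / 53860 ≈ 0.346.

0.346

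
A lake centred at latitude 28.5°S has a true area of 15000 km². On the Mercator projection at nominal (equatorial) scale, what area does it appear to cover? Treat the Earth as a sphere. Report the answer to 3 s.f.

For Mercator, h = k = sec φ (a conformal cylindrical projection has a single point scale, 1/cos φ).
Areal scale = k² = sec²φ = 1/cos²(28.5°) = 1/0.8788² = 1.295.
Apparent area = 15000 × 1.295 ≈ 19400 km².

19400 km²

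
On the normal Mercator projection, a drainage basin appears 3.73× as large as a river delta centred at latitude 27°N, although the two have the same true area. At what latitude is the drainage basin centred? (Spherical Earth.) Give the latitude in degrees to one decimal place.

62.5°

For equal true areas on Mercator, apparent areas scale as sec²φ, so the ratio is cos²φ₂ / cos²φ₁.
cos²φ₂ / cos²φ₁ = 3.73  ⇒  cos φ₁ = cos 27° / √3.73 = 0.8910/1.931 = 0.4613.
φ₁ = arccos(0.4613) ≈ 62.5°.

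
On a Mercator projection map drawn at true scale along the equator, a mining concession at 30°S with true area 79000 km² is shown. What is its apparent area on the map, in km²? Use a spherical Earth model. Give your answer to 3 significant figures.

105000 km²

The Mercator projection is conformal; its linear scale factor is the same in every direction and equals sec φ = 1/cos φ.
Areal scale = k² = sec²φ = 1/cos²(30°) = 1/0.8660² = 1.333.
Apparent area = 79000 × 1.333 ≈ 105000 km².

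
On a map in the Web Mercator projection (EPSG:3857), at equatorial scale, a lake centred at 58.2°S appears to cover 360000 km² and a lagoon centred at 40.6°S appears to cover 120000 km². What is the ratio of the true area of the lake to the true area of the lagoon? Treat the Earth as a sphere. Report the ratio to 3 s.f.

Since Mercator area scale is 1/cos²φ, the true area equals the apparent area multiplied by cos²φ.
True area of lake: 360000 × cos²(58.2°) = 360000 × 0.2777 = 99970 km².
True area of lagoon: 120000 × cos²(40.6°) = 120000 × 0.5765 = 69180 km².
Ratio = 99970 / 69180 ≈ 1.45.

1.45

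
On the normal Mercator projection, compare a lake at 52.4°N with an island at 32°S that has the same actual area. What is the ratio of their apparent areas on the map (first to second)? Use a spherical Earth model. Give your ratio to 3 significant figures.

Mercator is conformal with k = sec φ, so areal scale = k² = sec²φ.
At 52.4°: sec²(52.4°) = 1/0.6101² = 2.686.
At 32°: sec²(32°) = 1/0.8480² = 1.390.
Ratio = 2.686/1.390 = cos²(32°)/cos²(52.4°) ≈ 1.93.

1.93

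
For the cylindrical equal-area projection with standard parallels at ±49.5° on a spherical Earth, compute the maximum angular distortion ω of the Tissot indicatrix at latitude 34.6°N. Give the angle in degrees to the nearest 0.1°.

A cylindrical equal-area projection with standard parallel φ₀ has meridian scale h = cos φ / cos φ₀ and parallel scale k = cos φ₀ / cos φ (so areas are preserved, h·k = 1).
At 34.6°: h = 1.267, k = 0.7890; principal scales a = 1.267, b = 0.7890.
sin(ω/2) = (a − b)/(a + b) = 0.4784/2.056 = 0.2327, so ω = 2 arcsin(0.2327) ≈ 26.9°.

26.9°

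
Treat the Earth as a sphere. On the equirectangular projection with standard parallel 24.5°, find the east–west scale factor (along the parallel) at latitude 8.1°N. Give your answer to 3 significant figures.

0.919

With standard parallel φ₀ = 24.5°, the equirectangular projection gives x = Rλ cos φ₀, y = Rφ, so h = 1 and k = cos 24.5° / cos φ.
k = cos 24.5° / cos 8.1° = 0.9100/0.9900 = 0.9191.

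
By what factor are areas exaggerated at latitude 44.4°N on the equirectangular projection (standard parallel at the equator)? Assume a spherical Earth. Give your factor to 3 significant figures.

1.40

In the plate carrée (x = Rλ, y = Rφ), meridians are true-scale (h = 1) and parallels are stretched by k = sec φ.
Areal scale = h·k = 1 × sec φ; at 44.4°, h = 1.000, k = 1.400, so h·k = 1.400.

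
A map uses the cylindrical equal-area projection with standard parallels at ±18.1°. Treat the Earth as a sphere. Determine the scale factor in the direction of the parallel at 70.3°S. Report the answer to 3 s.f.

2.82

Cylindrical equal-area (φ₀ = 18.1°): h = cos φ / cos 18.1° along meridians, k = cos 18.1° / cos φ along parallels; h·k = 1.
k = cos 18.1° / cos 70.3° = 0.9505/0.3371 = 2.820.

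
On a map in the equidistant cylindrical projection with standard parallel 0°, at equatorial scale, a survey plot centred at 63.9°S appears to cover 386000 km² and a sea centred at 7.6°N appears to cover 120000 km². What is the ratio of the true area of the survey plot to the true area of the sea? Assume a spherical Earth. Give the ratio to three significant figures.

1.43

On the plate carrée, areal scale = h·k = 1 × sec φ, so true area = apparent × cos φ.
True area of survey plot: 386000 × cos(63.9°) = 386000 × 0.4399 = 169800 km².
True area of sea: 120000 × cos(7.6°) = 120000 × 0.9912 = 118900 km².
Ratio = 169800 / 118900 ≈ 1.43.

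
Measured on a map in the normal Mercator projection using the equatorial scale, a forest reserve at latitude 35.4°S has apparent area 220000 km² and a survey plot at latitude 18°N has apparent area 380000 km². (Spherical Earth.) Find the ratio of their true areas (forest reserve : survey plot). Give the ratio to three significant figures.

Since Mercator area scale is 1/cos²φ, the true area equals the apparent area multiplied by cos²φ.
True area of forest reserve: 220000 × cos²(35.4°) = 220000 × 0.6644 = 146200 km².
True area of survey plot: 380000 × cos²(18°) = 380000 × 0.9045 = 343700 km².
Ratio = 146200 / 343700 ≈ 0.425.

0.425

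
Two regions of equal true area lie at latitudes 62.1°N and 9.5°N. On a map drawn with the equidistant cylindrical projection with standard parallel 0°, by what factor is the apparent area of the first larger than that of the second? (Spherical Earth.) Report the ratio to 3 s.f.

2.11

Plate carrée maps x = Rλ, y = Rφ. The meridian scale is h = 1 and the parallel scale is k = 1/cos φ = sec φ.
Areal scale at 62.1°: h·k = 1.000 × 2.137 = 2.137.
Areal scale at 9.5°: h·k = 1.000 × 1.014 = 1.014.
Ratio = 2.137/1.014 ≈ 2.11.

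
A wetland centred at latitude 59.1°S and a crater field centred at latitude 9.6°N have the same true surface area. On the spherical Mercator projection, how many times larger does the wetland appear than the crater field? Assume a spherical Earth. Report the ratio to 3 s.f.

3.69

On Mercator, area is exaggerated by sec²φ = 1/cos²φ.
At 59.1°: sec²(59.1°) = 1/0.5135² = 3.792.
At 9.6°: sec²(9.6°) = 1/0.9860² = 1.029.
Ratio = 3.792/1.029 = cos²(9.6°)/cos²(59.1°) ≈ 3.69.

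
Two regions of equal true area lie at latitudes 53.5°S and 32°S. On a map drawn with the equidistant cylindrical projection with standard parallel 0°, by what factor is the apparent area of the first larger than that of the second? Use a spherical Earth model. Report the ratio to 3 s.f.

1.43

Plate carrée maps x = Rλ, y = Rφ. The meridian scale is h = 1 and the parallel scale is k = 1/cos φ = sec φ.
Areal scale at 53.5°: h·k = 1.000 × 1.681 = 1.681.
Areal scale at 32°: h·k = 1.000 × 1.179 = 1.179.
Ratio = 1.681/1.179 ≈ 1.43.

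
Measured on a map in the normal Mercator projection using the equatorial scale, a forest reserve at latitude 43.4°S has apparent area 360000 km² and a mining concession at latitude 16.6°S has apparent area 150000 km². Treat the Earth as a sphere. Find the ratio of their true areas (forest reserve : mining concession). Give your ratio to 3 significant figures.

1.38

Since Mercator area scale is 1/cos²φ, the true area equals the apparent area multiplied by cos²φ.
True area of forest reserve: 360000 × cos²(43.4°) = 360000 × 0.5279 = 190000 km².
True area of mining concession: 150000 × cos²(16.6°) = 150000 × 0.9184 = 137800 km².
Ratio = 190000 / 137800 ≈ 1.38.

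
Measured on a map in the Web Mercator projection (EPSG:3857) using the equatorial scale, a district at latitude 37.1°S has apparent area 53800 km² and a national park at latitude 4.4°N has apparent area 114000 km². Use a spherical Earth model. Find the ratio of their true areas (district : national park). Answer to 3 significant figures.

0.302

On Mercator the areal scale is sec²φ, so true area = apparent × cos²φ.
True area of district: 53800 × cos²(37.1°) = 53800 × 0.6361 = 34220 km².
True area of national park: 114000 × cos²(4.4°) = 114000 × 0.9941 = 113300 km².
Ratio = 34220 / 113300 ≈ 0.302.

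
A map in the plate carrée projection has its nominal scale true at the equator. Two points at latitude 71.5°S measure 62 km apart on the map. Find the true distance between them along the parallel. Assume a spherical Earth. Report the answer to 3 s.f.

In the plate carrée (x = Rλ, y = Rφ), meridians are true-scale (h = 1) and parallels are stretched by k = sec φ.
Along the parallel at 71.5°, map distances are exaggerated by k = sec 71.5° = 3.152.
True distance = 62 / 3.152 = 62 × cos 71.5° ≈ 19.7 km.

19.7 km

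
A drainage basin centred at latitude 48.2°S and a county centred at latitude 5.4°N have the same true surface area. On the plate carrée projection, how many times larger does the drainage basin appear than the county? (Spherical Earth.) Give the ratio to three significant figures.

1.49

Plate carrée maps x = Rλ, y = Rφ. The meridian scale is h = 1 and the parallel scale is k = 1/cos φ = sec φ.
Areal scale at 48.2°: h·k = 1.000 × 1.500 = 1.500.
Areal scale at 5.4°: h·k = 1.000 × 1.004 = 1.004.
Ratio = 1.500/1.004 ≈ 1.49.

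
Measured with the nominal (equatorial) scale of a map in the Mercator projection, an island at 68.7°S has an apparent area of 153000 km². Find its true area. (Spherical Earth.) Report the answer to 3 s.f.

Mercator is conformal, so the point scale is isotropic: h = k = sec φ = 1/cos φ.
Areal scale = k² = sec²φ = 1/cos²(68.7°) = 1/0.3633² = 7.579.
True area = apparent / (areal scale) = 153000 / 7.579 ≈ 20200 km².

20200 km²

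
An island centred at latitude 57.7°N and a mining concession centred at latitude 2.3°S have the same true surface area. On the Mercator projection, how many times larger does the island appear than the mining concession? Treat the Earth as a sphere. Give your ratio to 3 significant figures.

On Mercator, area is exaggerated by sec²φ = 1/cos²φ.
At 57.7°: sec²(57.7°) = 1/0.5344² = 3.502.
At 2.3°: sec²(2.3°) = 1/0.9992² = 1.002.
Ratio = 3.502/1.002 = cos²(2.3°)/cos²(57.7°) ≈ 3.50.

3.50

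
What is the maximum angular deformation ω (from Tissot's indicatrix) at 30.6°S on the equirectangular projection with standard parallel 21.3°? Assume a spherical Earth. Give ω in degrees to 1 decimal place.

4.5°

With standard parallel φ₀ = 21.3°, the equirectangular projection gives x = Rλ cos φ₀, y = Rφ, so h = 1 and k = cos 21.3° / cos φ.
At 30.6°: h = 1.000, k = 1.082; principal scales a = 1.082, b = 1.000.
sin(ω/2) = (a − b)/(a + b) = 0.08243/2.082 = 0.03958, so ω = 2 arcsin(0.03958) ≈ 4.5°.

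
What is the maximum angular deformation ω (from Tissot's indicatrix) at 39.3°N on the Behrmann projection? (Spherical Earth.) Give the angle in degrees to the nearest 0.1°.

12.9°

The Behrmann projection is cylindrical equal-area with φ₀ = 30°. Cylindrical equal-area (φ₀ = 30°): h = cos φ / cos 30° along meridians, k = cos 30° / cos φ along parallels; h·k = 1.
At 39.3°: h = 0.8936, k = 1.119; principal scales a = 1.119, b = 0.8936.
sin(ω/2) = (a − b)/(a + b) = 0.2256/2.013 = 0.1121, so ω = 2 arcsin(0.1121) ≈ 12.9°.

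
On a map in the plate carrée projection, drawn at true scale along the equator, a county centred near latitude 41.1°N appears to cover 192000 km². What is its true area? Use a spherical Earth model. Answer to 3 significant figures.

145000 km²

In the plate carrée (x = Rλ, y = Rφ), meridians are true-scale (h = 1) and parallels are stretched by k = sec φ.
Areal scale = h·k = 1 × sec φ; at 41.1°, h = 1.000, k = 1.327, so h·k = 1.327.
True area = apparent / (areal scale) = 192000 / 1.327 ≈ 145000 km².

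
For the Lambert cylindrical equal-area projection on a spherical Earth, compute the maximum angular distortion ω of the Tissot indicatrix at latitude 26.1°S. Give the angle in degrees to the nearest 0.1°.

The Lambert cylindrical equal-area projection is the cylindrical equal-area projection with its standard parallel at the equator (φ₀ = 0). Cylindrical equal-area (φ₀ = 0°): h = cos φ / cos 0° along meridians, k = cos 0° / cos φ along parallels; h·k = 1.
At 26.1°: h = 0.8980, k = 1.114; principal scales a = 1.114, b = 0.8980.
sin(ω/2) = (a − b)/(a + b) = 0.2155/2.012 = 0.1071, so ω = 2 arcsin(0.1071) ≈ 12.3°.

12.3°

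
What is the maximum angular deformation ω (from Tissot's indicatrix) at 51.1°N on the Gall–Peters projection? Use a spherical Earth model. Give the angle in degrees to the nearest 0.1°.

13.6°

The Gall–Peters projection is cylindrical equal-area with φ₀ = 45°. Cylindrical equal-area (φ₀ = 45°): h = cos φ / cos 45° along meridians, k = cos 45° / cos φ along parallels; h·k = 1.
At 51.1°: h = 0.8881, k = 1.126; principal scales a = 1.126, b = 0.8881.
sin(ω/2) = (a − b)/(a + b) = 0.2380/2.014 = 0.1181, so ω = 2 arcsin(0.1181) ≈ 13.6°.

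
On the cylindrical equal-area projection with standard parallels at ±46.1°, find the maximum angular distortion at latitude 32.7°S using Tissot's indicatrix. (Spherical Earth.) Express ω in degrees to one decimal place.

22.0°

A cylindrical equal-area projection with standard parallel φ₀ has meridian scale h = cos φ / cos φ₀ and parallel scale k = cos φ₀ / cos φ (so areas are preserved, h·k = 1).
At 32.7°: h = 1.214, k = 0.8240; principal scales a = 1.214, b = 0.8240.
sin(ω/2) = (a − b)/(a + b) = 0.3896/2.038 = 0.1912, so ω = 2 arcsin(0.1912) ≈ 22.0°.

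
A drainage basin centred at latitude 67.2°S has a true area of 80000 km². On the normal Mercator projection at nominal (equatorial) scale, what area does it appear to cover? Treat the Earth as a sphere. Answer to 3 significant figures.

Mercator is conformal, so the point scale is isotropic: h = k = sec φ = 1/cos φ.
Areal scale = k² = sec²φ = 1/cos²(67.2°) = 1/0.3875² = 6.659.
Apparent area = 80000 × 6.659 ≈ 533000 km².

533000 km²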